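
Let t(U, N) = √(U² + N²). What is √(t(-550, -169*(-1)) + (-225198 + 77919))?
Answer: √(-147279 + √331061) ≈ 383.02*I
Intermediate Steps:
t(U, N) = √(N² + U²)
√(t(-550, -169*(-1)) + (-225198 + 77919)) = √(√((-169*(-1))² + (-550)²) + (-225198 + 77919)) = √(√(169² + 302500) - 147279) = √(√(28561 + 302500) - 147279) = √(√331061 - 147279) = √(-147279 + √331061)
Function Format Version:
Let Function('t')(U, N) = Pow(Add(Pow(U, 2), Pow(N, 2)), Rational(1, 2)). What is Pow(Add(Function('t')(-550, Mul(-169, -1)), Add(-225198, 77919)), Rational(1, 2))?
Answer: Pow(Add(-147279, Pow(331061, Rational(1, 2))), Rational(1, 2)) ≈ Mul(383.02, I)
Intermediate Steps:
Function('t')(U, N) = Pow(Add(Pow(N, 2), Pow(U, 2)), Rational(1, 2))
Pow(Add(Function('t')(-550, Mul(-169, -1)), Add(-225198, 77919)), Rational(1, 2)) = Pow(Add(Pow(Add(Pow(Mul(-169, -1), 2), Pow(-550, 2)), Rational(1, 2)), Add(-225198, 77919)), Rational(1, 2)) = Pow(Add(Pow(Add(Pow(169, 2), 302500), Rational(1, 2)), -147279), Rational(1, 2)) = Pow(Add(Pow(Add(28561, 302500), Rational(1, 2)), -147279), Rational(1, 2)) = Pow(Add(Pow(331061, Rational(1, 2)), -147279), Rational(1, 2)) = Pow(Add(-147279, Pow(331061, Rational(1, 2))), Rational(1, 2))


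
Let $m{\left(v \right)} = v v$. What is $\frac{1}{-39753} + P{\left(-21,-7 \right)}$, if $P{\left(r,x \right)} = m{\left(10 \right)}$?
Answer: $\frac{3975299}{39753} \approx 100.0$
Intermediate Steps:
$m{\left(v \right)} = v^{2}$
$P{\left(r,x \right)} = 100$ ($P{\left(r,x \right)} = 10^{2} = 100$)
$\frac{1}{-39753} + P{\left(-21,-7 \right)} = \frac{1}{-39753} + 100 = - \frac{1}{39753} + 100 = \frac{3975299}{39753}$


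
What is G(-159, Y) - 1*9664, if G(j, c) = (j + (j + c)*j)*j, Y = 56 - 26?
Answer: -3245632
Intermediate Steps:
Y = 30
G(j, c) = j*(j + j*(c + j)) (G(j, c) = (j + (c + j)*j)*j = (j + j*(c + j))*j = j*(j + j*(c + j)))
G(-159, Y) - 1*9664 = (-159)**2*(1 + 30 - 159) - 1*9664 = 25281*(-128) - 9664 = -3235968 - 9664 = -3245632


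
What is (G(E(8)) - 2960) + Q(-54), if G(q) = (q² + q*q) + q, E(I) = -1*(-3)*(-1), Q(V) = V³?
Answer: -160409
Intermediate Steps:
E(I) = -3 (E(I) = 3*(-1) = -3)
G(q) = q + 2*q² (G(q) = (q² + q²) + q = 2*q² + q = q + 2*q²)
(G(E(8)) - 2960) + Q(-54) = (-3*(1 + 2*(-3)) - 2960) + (-54)³ = (-3*(1 - 6) - 2960) - 157464 = (-3*(-5) - 2960) - 157464 = (15 - 2960) - 157464 = -2945 - 157464 = -160409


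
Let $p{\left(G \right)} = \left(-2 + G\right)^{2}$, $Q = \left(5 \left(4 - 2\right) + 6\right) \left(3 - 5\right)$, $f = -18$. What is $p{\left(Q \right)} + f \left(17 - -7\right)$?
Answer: $724$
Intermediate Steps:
$Q = -32$ ($Q = \left(5 \cdot 2 + 6\right) \left(-2\right) = \left(10 + 6\right) \left(-2\right) = 16 \left(-2\right) = -32$)
$p{\left(Q \right)} + f \left(17 - -7\right) = \left(-2 - 32\right)^{2} - 18 \left(17 - -7\right) = \left(-34\right)^{2} - 18 \left(17 + 7\right) = 1156 - 432 = 724$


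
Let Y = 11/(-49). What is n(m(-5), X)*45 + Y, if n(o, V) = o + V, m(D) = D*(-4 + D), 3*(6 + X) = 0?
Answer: 85984/49 ≈ 1754.8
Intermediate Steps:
Y = -11/49 (Y = 11*(-1/49) = -11/49 ≈ -0.22449)
X = -6 (X = -6 + (⅓)*0 = -6 + 0 = -6)
n(o, V) = V + o
n(m(-5), X)*45 + Y = (-6 - 5*(-4 - 5))*45 - 11/49 = (-6 - 5*(-9))*45 - 11/49 = (-6 + 45)*45 - 11/49 = 39*45 - 11/49 = 1755 - 11/49 = 85984/49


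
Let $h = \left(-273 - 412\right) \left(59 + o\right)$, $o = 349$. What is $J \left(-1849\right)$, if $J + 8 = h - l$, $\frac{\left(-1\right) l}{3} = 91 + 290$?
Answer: $514659905$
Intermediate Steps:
$l = -1143$ ($l = - 3 \left(91 + 290\right) = \left(-3\right) 381 = -1143$)
$h = -279480$ ($h = \left(-273 - 412\right) \left(59 + 349\right) = \left(-685\right) 408 = -279480$)
$J = -278345$ ($J = -8 - 278337 = -278345$)
$J \left(-1849\right) = \left(-278345\right) \left(-1849\right) = 514659905$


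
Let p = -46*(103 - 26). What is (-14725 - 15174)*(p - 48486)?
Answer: 1555585172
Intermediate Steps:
p = -3542 (p = -46*77 = -3542)
(-14725 - 15174)*(p - 48486) = (-14725 - 15174)*(-3542 - 48486) = -29899*(-52028) = 1555585172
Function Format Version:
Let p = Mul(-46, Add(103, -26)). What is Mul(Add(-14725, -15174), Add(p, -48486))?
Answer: 1555585172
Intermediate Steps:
p = -3542 (p = Mul(-46, 77) = -3542)
Mul(Add(-14725, -15174), Add(p, -48486)) = Mul(Add(-14725, -15174), Add(-3542, -48486)) = Mul(-29899, -52028) = 1555585172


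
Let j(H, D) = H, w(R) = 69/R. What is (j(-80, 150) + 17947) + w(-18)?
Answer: 107179/6 ≈ 17863.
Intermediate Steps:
(j(-80, 150) + 17947) + w(-18) = (-80 + 17947) + 69/(-18) = 17867 + 69*(-1/18) = 17867 - 23/6 = 107179/6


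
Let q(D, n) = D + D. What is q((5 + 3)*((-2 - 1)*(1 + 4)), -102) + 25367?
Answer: 25127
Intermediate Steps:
q(D, n) = 2*D
q((5 + 3)*((-2 - 1)*(1 + 4)), -102) + 25367 = 2*((5 + 3)*((-2 - 1)*(1 + 4))) + 25367 = 2*(8*(-3*5)) + 25367 = 2*(8*(-15)) + 25367 = 2*(-120) + 25367 = -240 + 25367 = 25127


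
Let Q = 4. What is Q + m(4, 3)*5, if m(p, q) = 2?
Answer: 14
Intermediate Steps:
Q + m(4, 3)*5 = 4 + 2*5 = 4 + 10 = 14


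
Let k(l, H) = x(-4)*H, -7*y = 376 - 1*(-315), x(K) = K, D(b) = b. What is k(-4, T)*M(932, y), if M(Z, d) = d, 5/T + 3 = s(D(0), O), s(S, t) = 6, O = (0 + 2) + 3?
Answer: 13820/21 ≈ 658.10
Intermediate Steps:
y = -691/7 (y = -(376 - 1*(-315))/7 = -(376 + 315)/7 = -⅐*691 = -691/7 ≈ -98.714)
O = 5 (O = 2 + 3 = 5)
T = 5/3 (T = 5/(-3 + 6) = 5/3 ≈ 1.6667)
k(l, H) = -4*H
k(-4, T)*M(932, y) = -4*5/3*(-691/7) = -20/3*(-691/7) = 13820/21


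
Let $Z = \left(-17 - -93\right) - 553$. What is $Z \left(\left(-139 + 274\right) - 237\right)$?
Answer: $48654$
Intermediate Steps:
$Z = -477$ ($Z = \left(-17 + 93\right) - 553 = 76 - 553 = -477$)
$Z \left(\left(-139 + 274\right) - 237\right) = - 477 \left(\left(-139 + 274\right) - 237\right) = - 477 \left(135 - 237\right) = \left(-477\right) \left(-102\right) = 48654$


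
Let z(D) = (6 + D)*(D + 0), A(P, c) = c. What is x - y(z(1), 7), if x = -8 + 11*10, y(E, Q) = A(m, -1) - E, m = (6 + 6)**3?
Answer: 110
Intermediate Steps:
m = 1728 (m = 12**3 = 1728)
z(D) = D*(6 + D) (z(D) = (6 + D)*D = D*(6 + D))
y(E, Q) = -1 - E
x = 102 (x = -8 + 110 = 102)
x - y(z(1), 7) = 102 - (-1 - (6 + 1)) = 102 - (-1 - 7) = 102 - 1*(-8) = 102 + 8 = 110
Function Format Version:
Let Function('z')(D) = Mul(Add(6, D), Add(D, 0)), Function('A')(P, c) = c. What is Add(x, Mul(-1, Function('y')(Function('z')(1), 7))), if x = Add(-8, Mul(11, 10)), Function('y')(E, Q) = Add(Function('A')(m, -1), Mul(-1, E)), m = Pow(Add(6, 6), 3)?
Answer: 110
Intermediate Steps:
m = 1728 (m = Pow(12, 3) = 1728)
Function('z')(D) = Mul(D, Add(6, D)) (Function('z')(D) = Mul(Add(6, D), D) = Mul(D, Add(6, D)))
Function('y')(E, Q) = Add(-1, Mul(-1, E))
x = 102 (x = Add(-8, 110) = 102)
Add(x, Mul(-1, Function('y')(Function('z')(1), 7))) = Add(102, Mul(-1, Add(-1, Mul(-1, Mul(1, Add(6, 1)))))) = Add(102, Mul(-1, Add(-1, Mul(-1, Mul(1, 7))))) = Add(102, Mul(-1, Add(-1, Mul(-1, 7)))) = Add(102, Mul(-1, Add(-1, -7))) = Add(102, Mul(-1, -8)) = Add(102, 8) = 110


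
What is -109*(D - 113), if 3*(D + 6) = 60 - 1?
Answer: 32482/3 ≈ 10827.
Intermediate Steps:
D = 41/3 (D = -6 + (60 - 1)/3 = -6 + (⅓)*59 = -6 + 59/3 = 41/3 ≈ 13.667)
-109*(D - 113) = -109*(41/3 - 113) = -109*(-298/3) = 32482/3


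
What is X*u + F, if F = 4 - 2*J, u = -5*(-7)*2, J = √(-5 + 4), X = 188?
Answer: 13164 - 2*I ≈ 13164.0 - 2.0*I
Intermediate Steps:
J = I (J = √(-1) = I ≈ 1.0*I)
u = 70 (u = 35*2 = 70)
F = 4 - 2*I ≈ 4.0 - 2.0*I
X*u + F = 188*70 + (4 - 2*I) = 13160 + (4 - 2*I) = 13164 - 2*I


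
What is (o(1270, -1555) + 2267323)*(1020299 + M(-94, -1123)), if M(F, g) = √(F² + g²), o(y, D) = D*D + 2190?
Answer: 4782690333862 + 4687538*√1269965 ≈ 4.7880e+12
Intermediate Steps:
o(y, D) = 2190 + D² (o(y, D) = D² + 2190 = 2190 + D²)
(o(1270, -1555) + 2267323)*(1020299 + M(-94, -1123)) = ((2190 + (-1555)²) + 2267323)*(1020299 + √((-94)² + (-1123)²)) = ((2190 + 2418025) + 2267323)*(1020299 + √(8836 + 1261129)) = (2420215 + 2267323)*(1020299 + √1269965) = 4687538*(1020299 + √1269965) = 4782690333862 + 4687538*√1269965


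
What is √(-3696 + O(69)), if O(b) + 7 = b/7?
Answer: 2*I*√45241/7 ≈ 60.771*I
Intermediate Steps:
O(b) = -7 + b/7
√(-3696 + O(69)) = √(-3696 + (-7 + (⅐)*69)) = √(-3696 + (-7 + 69/7)) = √(-3696 + 20/7) = √(-25852/7) = 2*I*√45241/7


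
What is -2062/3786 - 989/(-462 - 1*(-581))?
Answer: -1994866/225267 ≈ -8.8556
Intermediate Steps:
-2062/3786 - 989/(-462 - 1*(-581)) = -2062*1/3786 - 989/(-462 + 581) = -1031/1893 - 989/119 = -1994866/225267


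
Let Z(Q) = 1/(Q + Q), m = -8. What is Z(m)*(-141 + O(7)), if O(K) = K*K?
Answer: 23/4 ≈ 5.7500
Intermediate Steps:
O(K) = K**2
Z(Q) = 1/(2*Q)
Z(m)*(-141 + O(7)) = ((1/2)/(-8))*(-141 + 7**2) = ((1/2)*(-1/8))*(-141 + 49) = -1/16*(-92) = 23/4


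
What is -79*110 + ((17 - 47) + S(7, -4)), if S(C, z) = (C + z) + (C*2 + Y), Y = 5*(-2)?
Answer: -8713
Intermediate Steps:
Y = -10
S(C, z) = -10 + z + 3*C (S(C, z) = (C + z) + (C*2 - 10) = (C + z) + (2*C - 10) = (C + z) + (-10 + 2*C) = -10 + z + 3*C)
-79*110 + ((17 - 47) + S(7, -4)) = -79*110 + ((17 - 47) + (-10 - 4 + 3*7)) = -8690 + (-30 + (-10 - 4 + 21)) = -8690 + (-30 + 7) = -8690 - 23 = -8713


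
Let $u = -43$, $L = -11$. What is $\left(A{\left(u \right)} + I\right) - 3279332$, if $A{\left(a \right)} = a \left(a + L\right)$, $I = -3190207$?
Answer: $-6467217$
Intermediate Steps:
$A{\left(a \right)} = a \left(-11 + a\right)$ ($A{\left(a \right)} = a \left(a - 11\right) = a \left(-11 + a\right)$)
$\left(A{\left(u \right)} + I\right) - 3279332 = \left(- 43 \left(-11 - 43\right) - 3190207\right) - 3279332 = \left(\left(-43\right) \left(-54\right) - 3190207\right) - 3279332 = \left(2322 - 3190207\right) - 3279332 = -3187885 - 3279332 = -6467217$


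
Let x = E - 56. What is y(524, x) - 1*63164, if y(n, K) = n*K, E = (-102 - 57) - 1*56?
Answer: -205168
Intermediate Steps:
E = -215 (E = -159 - 56 = -215)
x = -271 (x = -215 - 56 = -271)
y(n, K) = K*n
y(524, x) - 1*63164 = -271*524 - 1*63164 = -142004 - 63164 = -205168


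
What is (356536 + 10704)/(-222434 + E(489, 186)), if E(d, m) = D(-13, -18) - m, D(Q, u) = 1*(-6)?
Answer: -183620/111313 ≈ -1.6496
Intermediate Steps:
D(Q, u) = -6
E(d, m) = -6 - m
(356536 + 10704)/(-222434 + E(489, 186)) = (356536 + 10704)/(-222434 + (-6 - 1*186)) = 367240/(-222434 + (-6 - 186)) = 367240/(-222434 - 192) = 367240/(-222626) = 367240*(-1/222626) = -183620/111313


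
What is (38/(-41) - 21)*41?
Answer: -899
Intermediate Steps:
(38/(-41) - 21)*41 = (38*(-1/41) - 21)*41 = (-38/41 - 21)*41 = -899/41*41 = -899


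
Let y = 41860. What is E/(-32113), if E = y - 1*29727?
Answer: -12133/32113 ≈ -0.37782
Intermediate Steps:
E = 12133 (E = 41860 - 1*29727 = 41860 - 29727 = 12133)
E/(-32113) = 12133/(-32113) = 12133*(-1/32113) = -12133/32113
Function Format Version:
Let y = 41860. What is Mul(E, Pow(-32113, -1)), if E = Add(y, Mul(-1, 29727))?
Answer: Rational(-12133, 32113) ≈ -0.37782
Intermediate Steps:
E = 12133 (E = Add(41860, Mul(-1, 29727)) = Add(41860, -29727) = 12133)
Mul(E, Pow(-32113, -1)) = Mul(12133, Pow(-32113, -1)) = Mul(12133, Rational(-1, 32113)) = Rational(-12133, 32113)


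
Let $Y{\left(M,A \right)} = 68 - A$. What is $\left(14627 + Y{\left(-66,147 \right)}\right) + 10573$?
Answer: $25121$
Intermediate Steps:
$\left(14627 + Y{\left(-66,147 \right)}\right) + 10573 = \left(14627 + \left(68 - 147\right)\right) + 10573 = \left(14627 - 79\right) + 10573 = 14548 + 10573 = 25121$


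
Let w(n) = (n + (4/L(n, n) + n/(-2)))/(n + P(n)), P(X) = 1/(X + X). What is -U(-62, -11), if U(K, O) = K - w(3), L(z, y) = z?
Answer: 1195/19 ≈ 62.895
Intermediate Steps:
P(X) = 1/(2*X)
w(n) = (n/2 + 4/n)/(n + 1/(2*n)) (w(n) = (n + (4/n + n/(-2)))/(n + 1/(2*n)) = (n + (4/n + n*(-½)))/(n + 1/(2*n)) = (n + (4/n - n/2))/(n + 1/(2*n)) = (n/2 + 4/n)/(n + 1/(2*n)))
U(K, O) = -17/19 + K (U(K, O) = K - (8 + 3²)/(1 + 2*3²) = K - (8 + 9)/(1 + 2*9) = K - 17/(1 + 18) = K - 17/19 = -17/19 + K)
-U(-62, -11) = -(-17/19 - 62) = -1*(-1195/19) = 1195/19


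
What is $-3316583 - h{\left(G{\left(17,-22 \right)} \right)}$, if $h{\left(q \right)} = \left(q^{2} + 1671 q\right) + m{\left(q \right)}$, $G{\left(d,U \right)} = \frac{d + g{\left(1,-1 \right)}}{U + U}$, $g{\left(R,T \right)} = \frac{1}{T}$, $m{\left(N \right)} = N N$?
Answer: $- \frac{401233051}{121} \approx -3.316 \cdot 10^{6}$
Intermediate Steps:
$m{\left(N \right)} = N^{2}$
$G{\left(d,U \right)} = \frac{-1 + d}{2 U}$ ($G{\left(d,U \right)} = \frac{d + \frac{1}{-1}}{U + U} = \frac{d - 1}{2 U} = \left(-1 + d\right) \frac{1}{2 U} = \frac{-1 + d}{2 U}$)
$h{\left(q \right)} = 2 q^{2} + 1671 q$ ($h{\left(q \right)} = \left(q^{2} + 1671 q\right) + q^{2} = 2 q^{2} + 1671 q$)
$-3316583 - h{\left(G{\left(17,-22 \right)} \right)} = -3316583 - \frac{-1 + 17}{2 \left(-22\right)} \left(1671 + 2 \frac{-1 + 17}{2 \left(-22\right)}\right) = -3316583 - \frac{1}{2} \left(- \frac{1}{22}\right) 16 \left(1671 + 2 \cdot \frac{1}{2} \left(- \frac{1}{22}\right) 16\right) = -3316583 - - \frac{4 \left(1671 + 2 \left(- \frac{4}{11}\right)\right)}{11} = -3316583 - - \frac{4 \left(1671 - \frac{8}{11}\right)}{11} = -3316583 - \left(- \frac{4}{11}\right) \frac{18373}{11} = -3316583 - - \frac{73492}{121} = -3316583 + \frac{73492}{121} = - \frac{401233051}{121}$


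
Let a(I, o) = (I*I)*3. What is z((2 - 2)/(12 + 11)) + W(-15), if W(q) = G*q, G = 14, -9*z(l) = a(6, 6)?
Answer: -222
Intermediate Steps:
a(I, o) = 3*I² (a(I, o) = I²*3 = 3*I²)
z(l) = -12 (z(l) = -6²/3 = -36/3 = -⅑*108 = -12)
W(q) = 14*q
z((2 - 2)/(12 + 11)) + W(-15) = -12 + 14*(-15) = -12 - 210 = -222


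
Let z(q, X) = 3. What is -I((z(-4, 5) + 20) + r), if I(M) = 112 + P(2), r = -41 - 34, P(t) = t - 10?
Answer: -104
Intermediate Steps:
P(t) = -10 + t
r = -75
I(M) = 104 (I(M) = 112 + (-10 + 2) = 112 - 8 = 104)
-I((z(-4, 5) + 20) + r) = -1*104 = -104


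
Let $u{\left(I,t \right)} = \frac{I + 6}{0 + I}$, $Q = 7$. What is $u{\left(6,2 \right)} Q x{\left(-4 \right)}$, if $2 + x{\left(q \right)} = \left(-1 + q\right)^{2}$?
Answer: $322$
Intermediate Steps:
$x{\left(q \right)} = -2 + \left(-1 + q\right)^{2}$
$u{\left(I,t \right)} = \frac{6 + I}{I}$
$u{\left(6,2 \right)} Q x{\left(-4 \right)} = \frac{6 + 6}{6} \cdot 7 \left(-2 + \left(-1 - 4\right)^{2}\right) = \frac{1}{6} \cdot 12 \cdot 7 \left(-2 + \left(-5\right)^{2}\right) = 2 \cdot 7 \left(-2 + 25\right) = 14 \cdot 23 = 322$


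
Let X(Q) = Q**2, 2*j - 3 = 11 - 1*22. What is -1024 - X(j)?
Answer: -1040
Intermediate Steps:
j = -4 (j = 3/2 + (11 - 1*22)/2 = 3/2 + (11 - 22)/2 = 3/2 + (1/2)*(-11) = 3/2 - 11/2 = -4)
-1024 - X(j) = -1024 - 1*(-4)**2 = -1024 - 1*16 = -1024 - 16 = -1040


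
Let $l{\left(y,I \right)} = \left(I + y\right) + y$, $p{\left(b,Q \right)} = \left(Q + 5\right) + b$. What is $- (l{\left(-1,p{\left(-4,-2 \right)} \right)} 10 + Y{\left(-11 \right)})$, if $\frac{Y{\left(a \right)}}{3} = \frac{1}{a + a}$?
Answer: $\frac{663}{22} \approx 30.136$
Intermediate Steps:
$p{\left(b,Q \right)} = 5 + Q + b$ ($p{\left(b,Q \right)} = \left(5 + Q\right) + b = 5 + Q + b$)
$l{\left(y,I \right)} = I + 2 y$
$Y{\left(a \right)} = \frac{3}{2 a}$ ($Y{\left(a \right)} = \frac{3}{a + a} = \frac{3}{2 a}$)
$- (l{\left(-1,p{\left(-4,-2 \right)} \right)} 10 + Y{\left(-11 \right)}) = - (\left(\left(5 - 2 - 4\right) + 2 \left(-1\right)\right) 10 + \frac{3}{2 \left(-11\right)}) = - (\left(-1 - 2\right) 10 + \frac{3}{2} \left(- \frac{1}{11}\right)) = - (\left(-3\right) 10 - \frac{3}{22}) = - (-30 - \frac{3}{22}) = \left(-1\right) \left(- \frac{663}{22}\right) = \frac{663}{22}$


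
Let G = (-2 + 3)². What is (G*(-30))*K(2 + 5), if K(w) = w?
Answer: -210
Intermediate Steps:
G = 1 (G = 1² = 1)
(G*(-30))*K(2 + 5) = (1*(-30))*(2 + 5) = -30*7 = -210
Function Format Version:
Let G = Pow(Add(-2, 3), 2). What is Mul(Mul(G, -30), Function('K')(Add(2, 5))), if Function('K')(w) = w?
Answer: -210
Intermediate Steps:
G = 1 (G = Pow(1, 2) = 1)
Mul(Mul(G, -30), Function('K')(Add(2, 5))) = Mul(Mul(1, -30), Add(2, 5)) = Mul(-30, 7) = -210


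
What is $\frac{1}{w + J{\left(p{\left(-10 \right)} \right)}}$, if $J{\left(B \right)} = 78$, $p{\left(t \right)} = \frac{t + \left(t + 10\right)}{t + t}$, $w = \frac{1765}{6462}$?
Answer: $\frac{6462}{505801} \approx 0.012776$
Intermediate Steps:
$w = \frac{1765}{6462}$ ($w = 1765 \cdot \frac{1}{6462} = \frac{1765}{6462} \approx 0.27314$)
$p{\left(t \right)} = \frac{10 + 2 t}{2 t}$ ($p{\left(t \right)} = \frac{t + \left(10 + t\right)}{2 t} = \left(10 + 2 t\right) \frac{1}{2 t} = \frac{10 + 2 t}{2 t}$)
$\frac{1}{w + J{\left(p{\left(-10 \right)} \right)}} = \frac{1}{\frac{1765}{6462} + 78} = \frac{1}{\frac{505801}{6462}} = \frac{6462}{505801}$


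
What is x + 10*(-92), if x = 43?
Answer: -877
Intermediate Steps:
x + 10*(-92) = 43 + 10*(-92) = 43 - 920 = -877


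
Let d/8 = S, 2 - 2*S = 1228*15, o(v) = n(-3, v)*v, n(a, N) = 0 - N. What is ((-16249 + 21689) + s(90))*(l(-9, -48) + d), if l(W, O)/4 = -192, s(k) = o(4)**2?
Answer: -424010240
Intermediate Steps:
n(a, N) = -N
o(v) = -v**2 (o(v) = (-v)*v = -v**2)
s(k) = 256 (s(k) = (-1*4**2)**2 = (-1*16)**2 = (-16)**2 = 256)
l(W, O) = -768 (l(W, O) = 4*(-192) = -768)
S = -9209 (S = 1 - 614*15 = 1 - 1/2*18420 = 1 - 9210 = -9209)
d = -73672 (d = 8*(-9209) = -73672)
((-16249 + 21689) + s(90))*(l(-9, -48) + d) = ((-16249 + 21689) + 256)*(-768 - 73672) = (5440 + 256)*(-74440) = 5696*(-74440) = -424010240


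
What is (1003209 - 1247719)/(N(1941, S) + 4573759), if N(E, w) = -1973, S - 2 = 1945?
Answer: -122255/2285893 ≈ -0.053482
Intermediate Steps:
S = 1947 (S = 2 + 1945 = 1947)
(1003209 - 1247719)/(N(1941, S) + 4573759) = (1003209 - 1247719)/(-1973 + 4573759) = -244510/4571786 = -244510*1/4571786 = -122255/2285893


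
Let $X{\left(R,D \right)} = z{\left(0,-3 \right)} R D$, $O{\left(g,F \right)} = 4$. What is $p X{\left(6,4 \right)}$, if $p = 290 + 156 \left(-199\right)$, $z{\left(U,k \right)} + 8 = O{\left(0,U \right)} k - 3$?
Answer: $16976208$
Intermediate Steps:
$z{\left(U,k \right)} = -11 + 4 k$ ($z{\left(U,k \right)} = -8 + \left(4 k - 3\right) = -8 + \left(-3 + 4 k\right) = -11 + 4 k$)
$p = -30754$ ($p = 290 - 31044 = -30754$)
$X{\left(R,D \right)} = - 23 D R$ ($X{\left(R,D \right)} = \left(-11 + 4 \left(-3\right)\right) R D = \left(-11 - 12\right) D R = - 23 D R$)
$p X{\left(6,4 \right)} = - 30754 \left(\left(-23\right) 4 \cdot 6\right) = \left(-30754\right) \left(-552\right) = 16976208$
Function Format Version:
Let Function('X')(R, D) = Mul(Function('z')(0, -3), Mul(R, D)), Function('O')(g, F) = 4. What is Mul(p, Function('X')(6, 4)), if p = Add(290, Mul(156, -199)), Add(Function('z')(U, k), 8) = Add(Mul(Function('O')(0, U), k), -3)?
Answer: 16976208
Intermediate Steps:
Function('z')(U, k) = Add(-11, Mul(4, k)) (Function('z')(U, k) = Add(-8, Add(Mul(4, k), -3)) = Add(-8, Add(-3, Mul(4, k))) = Add(-11, Mul(4, k)))
p = -30754 (p = Add(290, -31044) = -30754)
Function('X')(R, D) = Mul(-23, D, R) (Function('X')(R, D) = Mul(Add(-11, Mul(4, -3)), Mul(R, D)) = Mul(Add(-11, -12), Mul(D, R)) = Mul(-23, Mul(D, R)) = Mul(-23, D, R))
Mul(p, Function('X')(6, 4)) = Mul(-30754, Mul(-23, 4, 6)) = Mul(-30754, -552) = 16976208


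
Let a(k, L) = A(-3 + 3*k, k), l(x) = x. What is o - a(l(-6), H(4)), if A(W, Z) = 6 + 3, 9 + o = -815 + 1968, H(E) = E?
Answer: 1135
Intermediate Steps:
o = 1144 (o = -9 + (-815 + 1968) = -9 + 1153 = 1144)
A(W, Z) = 9
a(k, L) = 9
o - a(l(-6), H(4)) = 1144 - 1*9 = 1144 - 9 = 1135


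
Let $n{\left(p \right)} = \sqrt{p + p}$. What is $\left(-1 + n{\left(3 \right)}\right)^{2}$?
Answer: $\left(1 - \sqrt{6}\right)^{2} \approx 2.101$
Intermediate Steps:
$n{\left(p \right)} = \sqrt{2} \sqrt{p}$ ($n{\left(p \right)} = \sqrt{2 p} = \sqrt{2} \sqrt{p}$)
$\left(-1 + n{\left(3 \right)}\right)^{2} = \left(-1 + \sqrt{2} \sqrt{3}\right)^{2} = \left(-1 + \sqrt{6}\right)^{2}$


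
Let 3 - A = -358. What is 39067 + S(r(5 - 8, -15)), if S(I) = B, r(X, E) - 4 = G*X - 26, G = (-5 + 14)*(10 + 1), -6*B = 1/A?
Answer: 84619121/2166 ≈ 39067.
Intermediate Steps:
A = 361 (A = 3 - 1*(-358) = 3 + 358 = 361)
B = -1/2166 (B = -1/6/361 = -1/6*1/361 = -1/2166 ≈ -0.00046168)
G = 99 (G = 9*11 = 99)
r(X, E) = -22 + 99*X (r(X, E) = 4 + (99*X - 26) = 4 + (-26 + 99*X) = -22 + 99*X)
S(I) = -1/2166
39067 + S(r(5 - 8, -15)) = 39067 - 1/2166 = 84619121/2166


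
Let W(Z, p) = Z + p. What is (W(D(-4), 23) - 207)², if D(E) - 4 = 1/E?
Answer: 519841/16 ≈ 32490.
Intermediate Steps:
D(E) = 4 + 1/E
(W(D(-4), 23) - 207)² = (((4 + 1/(-4)) + 23) - 207)² = (((4 - ¼) + 23) - 207)² = ((15/4 + 23) - 207)² = (107/4 - 207)² = (-721/4)² = 519841/16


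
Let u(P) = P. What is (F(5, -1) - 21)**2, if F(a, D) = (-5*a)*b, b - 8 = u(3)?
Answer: 87616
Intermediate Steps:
b = 11 (b = 8 + 3 = 11)
F(a, D) = -55*a (F(a, D) = -5*a*11 = -55*a)
(F(5, -1) - 21)**2 = (-55*5 - 21)**2 = (-275 - 21)**2 = (-296)**2 = 87616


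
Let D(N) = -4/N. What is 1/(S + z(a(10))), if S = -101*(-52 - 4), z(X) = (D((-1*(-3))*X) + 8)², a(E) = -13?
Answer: 1521/8702632 ≈ 0.00017477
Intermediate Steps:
z(X) = (8 - 4/(3*X))² (z(X) = (-4*1/(3*X) + 8)² = (-4/(3*X) + 8)² = (8 - 4/(3*X))²)
S = 5656 (S = -101*(-56) = 5656)
1/(S + z(a(10))) = 1/(5656 + (8 - 4/3/(-13))²) = 1/(5656 + (8 - 4/3*(-1/13))²) = 1/(5656 + (8 + 4/39)²) = 1/(5656 + (316/39)²) = 1/(5656 + 99856/1521) = 1/(8702632/1521) = 1521/8702632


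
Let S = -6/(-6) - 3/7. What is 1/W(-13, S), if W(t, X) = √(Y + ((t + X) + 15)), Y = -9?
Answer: -I*√35/15 ≈ -0.39441*I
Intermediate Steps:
S = 4/7 (S = -6*(-⅙) - 3*⅐ = 1 - 3/7 = 4/7 ≈ 0.57143)
W(t, X) = √(6 + X + t) (W(t, X) = √(-9 + ((t + X) + 15)) = √(-9 + ((X + t) + 15)) = √(-9 + (15 + X + t)) = √(6 + X + t))
1/W(-13, S) = 1/(√(6 + 4/7 - 13)) = 1/(√(-45/7)) = 1/(3*I*√35/7) = -I*√35/15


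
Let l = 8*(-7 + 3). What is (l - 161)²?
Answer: 37249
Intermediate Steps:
l = -32 (l = 8*(-4) = -32)
(l - 161)² = (-32 - 161)² = (-193)² = 37249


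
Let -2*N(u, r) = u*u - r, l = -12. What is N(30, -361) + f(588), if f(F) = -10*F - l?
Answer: -12997/2 ≈ -6498.5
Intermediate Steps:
N(u, r) = r/2 - u²/2 (N(u, r) = -(u*u - r)/2 = -(u² - r)/2 = r/2 - u²/2)
f(F) = 12 - 10*F (f(F) = -10*F - 1*(-12) = -10*F + 12 = 12 - 10*F)
N(30, -361) + f(588) = ((½)*(-361) - ½*30²) + (12 - 10*588) = (-361/2 - ½*900) + (12 - 5880) = (-361/2 - 450) - 5868 = -1261/2 - 5868 = -12997/2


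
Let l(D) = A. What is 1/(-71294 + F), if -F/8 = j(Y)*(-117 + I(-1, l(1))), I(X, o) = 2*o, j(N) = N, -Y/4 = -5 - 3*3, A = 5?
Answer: -1/23358 ≈ -4.2812e-5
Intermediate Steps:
Y = 56 (Y = -4*(-5 - 3*3) = -4*(-5 - 9) = -4*(-14) = 56)
l(D) = 5
F = 47936 (F = -448*(-117 + 2*5) = -448*(-117 + 10) = -448*(-107) = -8*(-5992) = 47936)
1/(-71294 + F) = 1/(-71294 + 47936) = 1/(-23358) = -1/23358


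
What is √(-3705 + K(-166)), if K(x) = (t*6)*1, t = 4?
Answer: 3*I*√409 ≈ 60.671*I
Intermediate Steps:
K(x) = 24 (K(x) = (4*6)*1 = 24*1 = 24)
√(-3705 + K(-166)) = √(-3705 + 24) = √(-3681) = 3*I*√409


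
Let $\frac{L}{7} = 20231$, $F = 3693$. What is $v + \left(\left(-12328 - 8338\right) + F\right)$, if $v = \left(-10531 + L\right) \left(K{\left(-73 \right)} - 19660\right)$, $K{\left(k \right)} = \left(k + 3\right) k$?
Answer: $-1907318273$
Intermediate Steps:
$L = 141617$ ($L = 7 \cdot 20231 = 141617$)
$K{\left(k \right)} = k \left(3 + k\right)$ ($K{\left(k \right)} = \left(3 + k\right) k = k \left(3 + k\right)$)
$v = -1907301300$ ($v = \left(-10531 + 141617\right) \left(- 73 \left(3 - 73\right) - 19660\right) = 131086 \left(\left(-73\right) \left(-70\right) - 19660\right) = 131086 \left(5110 - 19660\right) = 131086 \left(-14550\right) = -1907301300$)
$v + \left(\left(-12328 - 8338\right) + F\right) = -1907301300 + \left(\left(-12328 - 8338\right) + 3693\right) = -1907301300 + \left(-20666 + 3693\right) = -1907301300 - 16973 = -1907318273$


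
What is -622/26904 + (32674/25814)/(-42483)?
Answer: -1116011755/48209865004 ≈ -0.023149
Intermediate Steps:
-622/26904 + (32674/25814)/(-42483) = -622*1/26904 + (32674*(1/25814))*(-1/42483) = -311/13452 + (16337/12907)*(-1/42483) = -311/13452 - 961/32254593 = -1116011755/48209865004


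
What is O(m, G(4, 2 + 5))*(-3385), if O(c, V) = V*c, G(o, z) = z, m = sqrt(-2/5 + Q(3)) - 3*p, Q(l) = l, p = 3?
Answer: 213255 - 4739*sqrt(65) ≈ 1.7505e+5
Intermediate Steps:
m = -9 + sqrt(65)/5 (m = sqrt(-2/5 + 3) - 3*3 = sqrt(-2*1/5 + 3) - 9 = sqrt(-2/5 + 3) - 9 = sqrt(13/5) - 9 = sqrt(65)/5 - 9 = -9 + sqrt(65)/5 ≈ -7.3876)
O(m, G(4, 2 + 5))*(-3385) = ((2 + 5)*(-9 + sqrt(65)/5))*(-3385) = (7*(-9 + sqrt(65)/5))*(-3385) = (-63 + 7*sqrt(65)/5)*(-3385) = 213255 - 4739*sqrt(65)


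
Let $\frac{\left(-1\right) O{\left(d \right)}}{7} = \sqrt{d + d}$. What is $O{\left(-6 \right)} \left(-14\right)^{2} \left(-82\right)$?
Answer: $225008 i \sqrt{3} \approx 3.8973 \cdot 10^{5} i$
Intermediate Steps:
$O{\left(d \right)} = - 7 \sqrt{2} \sqrt{d}$ ($O{\left(d \right)} = - 7 \sqrt{d + d} = - 7 \sqrt{2 d} = - 7 \sqrt{2} \sqrt{d}$)
$O{\left(-6 \right)} \left(-14\right)^{2} \left(-82\right) = - 7 \sqrt{2} \sqrt{-6} \left(-14\right)^{2} \left(-82\right) = - 7 \sqrt{2} i \sqrt{6} \cdot 196 \left(-82\right) = - 14 i \sqrt{3} \cdot 196 \left(-82\right) = - 2744 i \sqrt{3} \left(-82\right) = 225008 i \sqrt{3}$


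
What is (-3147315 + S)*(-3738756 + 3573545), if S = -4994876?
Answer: 1345179517301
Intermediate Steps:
(-3147315 + S)*(-3738756 + 3573545) = (-3147315 - 4994876)*(-3738756 + 3573545) = -8142191*(-165211) = 1345179517301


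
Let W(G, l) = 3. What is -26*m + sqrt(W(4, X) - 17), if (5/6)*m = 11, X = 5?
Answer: -1716/5 + I*sqrt(14) ≈ -343.2 + 3.7417*I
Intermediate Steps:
m = 66/5 (m = (6/5)*11 = 66/5 ≈ 13.200)
-26*m + sqrt(W(4, X) - 17) = -26*66/5 + sqrt(3 - 17) = -1716/5 + sqrt(-14) = -1716/5 + I*sqrt(14)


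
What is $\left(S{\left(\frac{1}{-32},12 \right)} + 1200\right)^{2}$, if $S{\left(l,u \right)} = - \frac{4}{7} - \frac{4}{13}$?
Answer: $\frac{11907174400}{8281} \approx 1.4379 \cdot 10^{6}$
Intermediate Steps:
$S{\left(l,u \right)} = - \frac{80}{91}$ ($S{\left(l,u \right)} = \left(-4\right) \frac{1}{7} - \frac{4}{13} = - \frac{4}{7} - \frac{4}{13} = - \frac{80}{91}$)
$\left(S{\left(\frac{1}{-32},12 \right)} + 1200\right)^{2} = \left(- \frac{80}{91} + 1200\right)^{2} = \left(\frac{109120}{91}\right)^{2} = \frac{11907174400}{8281}$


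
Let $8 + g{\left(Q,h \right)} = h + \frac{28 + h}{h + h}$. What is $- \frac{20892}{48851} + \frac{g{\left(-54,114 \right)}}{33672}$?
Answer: $- \frac{79602414431}{187519839408} \approx -0.4245$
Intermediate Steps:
$g{\left(Q,h \right)} = -8 + h + \frac{28 + h}{2 h}$ ($g{\left(Q,h \right)} = -8 + \left(h + \frac{28 + h}{h + h}\right) = -8 + \left(h + \frac{28 + h}{2 h}\right) = -8 + h + \frac{28 + h}{2 h}$)
$- \frac{20892}{48851} + \frac{g{\left(-54,114 \right)}}{33672} = - \frac{20892}{48851} + \frac{- \frac{15}{2} + 114 + \frac{14}{114}}{33672} = \left(-20892\right) \frac{1}{48851} + \left(- \frac{15}{2} + 114 + 14 \cdot \frac{1}{114}\right) \frac{1}{33672} = - \frac{20892}{48851} + \left(- \frac{15}{2} + 114 + \frac{7}{57}\right) \frac{1}{33672} = - \frac{20892}{48851} + \frac{12155}{114} \cdot \frac{1}{33672} = - \frac{20892}{48851} + \frac{12155}{3838608} = - \frac{79602414431}{187519839408}$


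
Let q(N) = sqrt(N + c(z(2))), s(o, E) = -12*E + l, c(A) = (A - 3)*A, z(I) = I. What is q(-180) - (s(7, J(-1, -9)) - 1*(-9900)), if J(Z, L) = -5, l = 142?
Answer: -10102 + I*sqrt(182) ≈ -10102.0 + 13.491*I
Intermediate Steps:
c(A) = A*(-3 + A) (c(A) = (-3 + A)*A = A*(-3 + A))
s(o, E) = 142 - 12*E (s(o, E) = -12*E + 142 = 142 - 12*E)
q(N) = sqrt(-2 + N) (q(N) = sqrt(N + 2*(-3 + 2)) = sqrt(N + 2*(-1)) = sqrt(N - 2) = sqrt(-2 + N))
q(-180) - (s(7, J(-1, -9)) - 1*(-9900)) = sqrt(-2 - 180) - ((142 - 12*(-5)) - 1*(-9900)) = sqrt(-182) - ((142 + 60) + 9900) = I*sqrt(182) - (202 + 9900) = I*sqrt(182) - 1*10102 = I*sqrt(182) - 10102 = -10102 + I*sqrt(182)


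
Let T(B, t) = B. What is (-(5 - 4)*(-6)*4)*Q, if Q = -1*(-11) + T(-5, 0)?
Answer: 144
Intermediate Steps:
Q = 6 (Q = -1*(-11) - 5 = 11 - 5 = 6)
(-(5 - 4)*(-6)*4)*Q = -(5 - 4)*(-6)*4*6 = -1*(-6)*4*6 = -(-6)*4*6 = -1*(-24)*6 = 24*6 = 144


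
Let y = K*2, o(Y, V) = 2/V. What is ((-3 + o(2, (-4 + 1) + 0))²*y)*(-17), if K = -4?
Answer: 16456/9 ≈ 1828.4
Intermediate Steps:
y = -8 (y = -4*2 = -8)
((-3 + o(2, (-4 + 1) + 0))²*y)*(-17) = ((-3 + 2/((-4 + 1) + 0))²*(-8))*(-17) = ((-3 + 2/(-3 + 0))²*(-8))*(-17) = ((-3 + 2/(-3))²*(-8))*(-17) = ((-3 + 2*(-⅓))²*(-8))*(-17) = ((-3 - ⅔)²*(-8))*(-17) = ((-11/3)²*(-8))*(-17) = ((121/9)*(-8))*(-17) = -968/9*(-17) = 16456/9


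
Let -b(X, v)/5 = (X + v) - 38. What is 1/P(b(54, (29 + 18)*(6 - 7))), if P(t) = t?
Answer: 1/155 ≈ 0.0064516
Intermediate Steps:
b(X, v) = 190 - 5*X - 5*v (b(X, v) = -5*((X + v) - 38) = -5*(-38 + X + v) = 190 - 5*X - 5*v)
1/P(b(54, (29 + 18)*(6 - 7))) = 1/(190 - 5*54 - 5*(29 + 18)*(6 - 7)) = 1/(190 - 270 - 235*(-1)) = 1/(190 - 270 - 5*(-47)) = 1/(190 - 270 + 235) = 1/155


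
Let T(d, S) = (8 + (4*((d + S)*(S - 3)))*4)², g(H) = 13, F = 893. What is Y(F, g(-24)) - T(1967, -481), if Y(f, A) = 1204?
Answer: -132424305394572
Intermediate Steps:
T(d, S) = (8 + 16*(-3 + S)*(S + d))² (T(d, S) = (8 + (4*((S + d)*(-3 + S)))*4)² = (8 + (4*((-3 + S)*(S + d)))*4)² = (8 + (4*(-3 + S)*(S + d))*4)² = (8 + 16*(-3 + S)*(S + d))²)
Y(F, g(-24)) - T(1967, -481) = 1204 - 64*(1 - 6*(-481) - 6*1967 + 2*(-481)² + 2*(-481)*1967)² = 1204 - 64*(1 + 2886 - 11802 + 2*231361 - 1892254)² = 1204 - 64*(1 + 2886 - 11802 + 462722 - 1892254)² = 1204 - 64*(-1438447)² = 1204 - 64*2069129771809 = 1204 - 1*132424305395776 = 1204 - 132424305395776 = -132424305394572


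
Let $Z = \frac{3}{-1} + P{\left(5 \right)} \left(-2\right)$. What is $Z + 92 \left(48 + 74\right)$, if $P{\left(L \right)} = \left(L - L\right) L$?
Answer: $11221$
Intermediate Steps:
$P{\left(L \right)} = 0$ ($P{\left(L \right)} = 0 L = 0$)
$Z = -3$ ($Z = \frac{3}{-1} + 0 \left(-2\right) = 3 \left(-1\right) + 0 = -3 + 0 = -3$)
$Z + 92 \left(48 + 74\right) = -3 + 92 \left(48 + 74\right) = -3 + 92 \cdot 122 = -3 + 11224 = 11221$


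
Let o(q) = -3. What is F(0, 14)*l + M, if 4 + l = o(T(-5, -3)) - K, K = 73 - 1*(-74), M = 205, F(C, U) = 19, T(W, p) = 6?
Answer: -2721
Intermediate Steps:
K = 147 (K = 73 + 74 = 147)
l = -154 (l = -4 + (-3 - 1*147) = -4 + (-3 - 147) = -4 - 150 = -154)
F(0, 14)*l + M = 19*(-154) + 205 = -2926 + 205 = -2721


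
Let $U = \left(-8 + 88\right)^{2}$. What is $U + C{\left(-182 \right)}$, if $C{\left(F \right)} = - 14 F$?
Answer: $8948$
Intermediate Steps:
$U = 6400$ ($U = 80^{2} = 6400$)
$U + C{\left(-182 \right)} = 6400 - -2548 = 6400 + 2548 = 8948$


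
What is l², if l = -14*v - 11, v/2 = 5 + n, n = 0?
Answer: 22801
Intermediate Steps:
v = 10 (v = 2*(5 + 0) = 2*5 = 10)
l = -151 (l = -14*10 - 11 = -140 - 11 = -151)
l² = (-151)² = 22801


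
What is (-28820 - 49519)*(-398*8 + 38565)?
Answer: -2771712159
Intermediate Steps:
(-28820 - 49519)*(-398*8 + 38565) = -78339*(-3184 + 38565) = -78339*35381 = -2771712159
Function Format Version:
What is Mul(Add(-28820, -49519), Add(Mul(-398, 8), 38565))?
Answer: -2771712159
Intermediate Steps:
Mul(Add(-28820, -49519), Add(Mul(-398, 8), 38565)) = Mul(-78339, Add(-3184, 38565)) = Mul(-78339, 35381) = -2771712159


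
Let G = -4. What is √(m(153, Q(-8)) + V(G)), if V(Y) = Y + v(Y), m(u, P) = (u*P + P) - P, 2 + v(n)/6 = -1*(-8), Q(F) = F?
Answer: 2*I*√298 ≈ 34.525*I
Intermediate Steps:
v(n) = 36 (v(n) = -12 + 6*(-1*(-8)) = -12 + 6*8 = -12 + 48 = 36)
m(u, P) = P*u (m(u, P) = (P*u + P) - P = (P + P*u) - P = P*u)
V(Y) = 36 + Y (V(Y) = Y + 36 = 36 + Y)
√(m(153, Q(-8)) + V(G)) = √(-8*153 + (36 - 4)) = √(-1224 + 32) = √(-1192) = 2*I*√298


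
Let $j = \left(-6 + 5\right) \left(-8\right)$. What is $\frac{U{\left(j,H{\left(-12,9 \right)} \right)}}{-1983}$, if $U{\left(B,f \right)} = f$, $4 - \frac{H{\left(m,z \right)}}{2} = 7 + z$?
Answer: $\frac{8}{661} \approx 0.012103$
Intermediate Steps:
$H{\left(m,z \right)} = -6 - 2 z$ ($H{\left(m,z \right)} = 8 - 2 \left(7 + z\right) = 8 - \left(14 + 2 z\right) = -6 - 2 z$)
$j = 8$ ($j = \left(-1\right) \left(-8\right) = 8$)
$\frac{U{\left(j,H{\left(-12,9 \right)} \right)}}{-1983} = \frac{-6 - 18}{-1983} = \left(-6 - 18\right) \left(- \frac{1}{1983}\right) = \left(-24\right) \left(- \frac{1}{1983}\right) = \frac{8}{661}$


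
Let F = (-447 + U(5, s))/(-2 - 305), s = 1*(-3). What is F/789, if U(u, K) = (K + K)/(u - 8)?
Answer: 445/242223 ≈ 0.0018371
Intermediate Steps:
s = -3
U(u, K) = 2*K/(-8 + u) (U(u, K) = (2*K)/(-8 + u) = 2*K/(-8 + u))
F = 445/307 (F = (-447 + 2*(-3)/(-8 + 5))/(-2 - 305) = (-447 + 2*(-3)/(-3))/(-307) = (-447 + 2*(-3)*(-1/3))*(-1/307) = (-447 + 2)*(-1/307) = -445*(-1/307) = 445/307 ≈ 1.4495)
F/789 = (445/307)/789 = (445/307)*(1/789) = 445/242223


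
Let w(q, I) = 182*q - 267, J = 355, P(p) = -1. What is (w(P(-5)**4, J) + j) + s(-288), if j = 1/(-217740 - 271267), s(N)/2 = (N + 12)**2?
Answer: 74459628868/489007 ≈ 1.5227e+5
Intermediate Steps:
s(N) = 2*(12 + N)**2 (s(N) = 2*(N + 12)**2 = 2*(12 + N)**2)
w(q, I) = -267 + 182*q
j = -1/489007 (j = 1/(-489007) = -1/489007 ≈ -2.0450e-6)
(w(P(-5)**4, J) + j) + s(-288) = ((-267 + 182*(-1)**4) - 1/489007) + 2*(12 - 288)**2 = ((-267 + 182*1) - 1/489007) + 2*(-276)**2 = ((-267 + 182) - 1/489007) + 2*76176 = (-85 - 1/489007) + 152352 = -41565596/489007 + 152352 = 74459628868/489007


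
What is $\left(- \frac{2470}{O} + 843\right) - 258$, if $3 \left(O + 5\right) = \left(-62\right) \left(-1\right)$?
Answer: $\frac{20085}{47} \approx 427.34$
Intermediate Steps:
$O = \frac{47}{3}$ ($O = -5 + \frac{\left(-62\right) \left(-1\right)}{3} = -5 + \frac{1}{3} \cdot 62 = -5 + \frac{62}{3} = \frac{47}{3} \approx 15.667$)
$\left(- \frac{2470}{O} + 843\right) - 258 = \left(- \frac{2470}{\frac{47}{3}} + 843\right) - 258 = \left(\left(-2470\right) \frac{3}{47} + 843\right) - 258 = \left(- \frac{7410}{47} + 843\right) - 258 = \frac{32211}{47} - 258 = \frac{20085}{47}$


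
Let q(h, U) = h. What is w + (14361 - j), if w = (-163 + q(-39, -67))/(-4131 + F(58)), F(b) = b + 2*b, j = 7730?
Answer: 26239069/3957 ≈ 6631.0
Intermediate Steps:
F(b) = 3*b
w = 202/3957 (w = (-163 - 39)/(-4131 + 3*58) = -202/(-4131 + 174) = -202/(-3957) = -202*(-1/3957) = 202/3957 ≈ 0.051049)
w + (14361 - j) = 202/3957 + (14361 - 1*7730) = 202/3957 + (14361 - 7730) = 202/3957 + 6631 = 26239069/3957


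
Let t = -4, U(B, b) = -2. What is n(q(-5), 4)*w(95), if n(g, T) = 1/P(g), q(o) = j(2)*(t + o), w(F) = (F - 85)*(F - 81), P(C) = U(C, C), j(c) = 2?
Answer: -70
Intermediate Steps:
P(C) = -2
w(F) = (-85 + F)*(-81 + F)
q(o) = -8 + 2*o (q(o) = 2*(-4 + o) = -8 + 2*o)
n(g, T) = -½ (n(g, T) = 1/(-2) = -½)
n(q(-5), 4)*w(95) = -(6885 + 95² - 166*95)/2 = -(6885 + 9025 - 15770)/2 = -½*140 = -70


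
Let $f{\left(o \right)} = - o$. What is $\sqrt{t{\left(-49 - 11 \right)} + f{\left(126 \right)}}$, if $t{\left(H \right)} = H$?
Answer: $i \sqrt{186} \approx 13.638 i$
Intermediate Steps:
$\sqrt{t{\left(-49 - 11 \right)} + f{\left(126 \right)}} = \sqrt{\left(-49 - 11\right) - 126} = \sqrt{-60 - 126} = \sqrt{-186} = i \sqrt{186}$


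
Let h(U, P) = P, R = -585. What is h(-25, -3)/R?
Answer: 1/195 ≈ 0.0051282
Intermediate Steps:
h(-25, -3)/R = -3/(-585) = -3*(-1/585) = 1/195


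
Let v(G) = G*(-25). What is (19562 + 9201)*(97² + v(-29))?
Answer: 291484242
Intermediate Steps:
v(G) = -25*G
(19562 + 9201)*(97² + v(-29)) = (19562 + 9201)*(97² - 25*(-29)) = 28763*(9409 + 725) = 28763*10134 = 291484242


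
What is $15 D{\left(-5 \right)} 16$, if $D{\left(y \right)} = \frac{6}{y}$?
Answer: $-288$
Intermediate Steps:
$15 D{\left(-5 \right)} 16 = 15 \frac{6}{-5} \cdot 16 = 15 \cdot 6 \left(- \frac{1}{5}\right) 16 = 15 \left(- \frac{6}{5}\right) 16 = \left(-18\right) 16 = -288$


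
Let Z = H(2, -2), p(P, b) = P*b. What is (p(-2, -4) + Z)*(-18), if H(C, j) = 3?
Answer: -198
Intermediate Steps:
Z = 3
(p(-2, -4) + Z)*(-18) = (-2*(-4) + 3)*(-18) = (8 + 3)*(-18) = 11*(-18) = -198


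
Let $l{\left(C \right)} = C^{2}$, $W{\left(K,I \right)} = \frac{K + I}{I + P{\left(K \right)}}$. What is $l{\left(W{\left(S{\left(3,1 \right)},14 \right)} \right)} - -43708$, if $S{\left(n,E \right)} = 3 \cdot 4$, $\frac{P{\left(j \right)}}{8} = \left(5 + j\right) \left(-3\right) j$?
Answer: $\frac{260433287717}{5958481} \approx 43708.0$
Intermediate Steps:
$P{\left(j \right)} = 8 j \left(-15 - 3 j\right)$ ($P{\left(j \right)} = 8 \left(5 + j\right) \left(-3\right) j = 8 \left(-15 - 3 j\right) j = 8 j \left(-15 - 3 j\right)$)
$S{\left(n,E \right)} = 12$
$W{\left(K,I \right)} = \frac{I + K}{I - 24 K \left(5 + K\right)}$ ($W{\left(K,I \right)} = \frac{K + I}{I - 24 K \left(5 + K\right)} = \frac{I + K}{I - 24 K \left(5 + K\right)}$)
$l{\left(W{\left(S{\left(3,1 \right)},14 \right)} \right)} - -43708 = \left(\frac{14 + 12}{14 - 288 \left(5 + 12\right)}\right)^{2} - -43708 = \left(\frac{1}{14 - 288 \cdot 17} \cdot 26\right)^{2} + 43708 = \left(\frac{1}{14 - 4896} \cdot 26\right)^{2} + 43708 = \left(\frac{1}{-4882} \cdot 26\right)^{2} + 43708 = \left(\left(- \frac{1}{4882}\right) 26\right)^{2} + 43708 = \left(- \frac{13}{2441}\right)^{2} + 43708 = \frac{169}{5958481} + 43708 = \frac{260433287717}{5958481}$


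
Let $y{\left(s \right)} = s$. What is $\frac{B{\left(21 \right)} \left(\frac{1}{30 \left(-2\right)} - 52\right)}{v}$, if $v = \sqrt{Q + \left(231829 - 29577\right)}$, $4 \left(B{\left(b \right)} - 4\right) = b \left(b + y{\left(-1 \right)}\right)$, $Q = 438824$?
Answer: $- \frac{340189 \sqrt{160269}}{19232280} \approx -7.0813$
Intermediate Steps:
$B{\left(b \right)} = 4 + \frac{b \left(-1 + b\right)}{4}$ ($B{\left(b \right)} = 4 + \frac{b \left(b - 1\right)}{4} = 4 + \frac{b \left(-1 + b\right)}{4}$)
$v = 2 \sqrt{160269}$ ($v = \sqrt{438824 + \left(231829 - 29577\right)} = \sqrt{438824 + 202252} = \sqrt{641076} = 2 \sqrt{160269} \approx 800.67$)
$\frac{B{\left(21 \right)} \left(\frac{1}{30 \left(-2\right)} - 52\right)}{v} = \frac{\left(4 - \frac{21}{4} + \frac{21^{2}}{4}\right) \left(\frac{1}{30 \left(-2\right)} - 52\right)}{2 \sqrt{160269}} = \left(4 - \frac{21}{4} + \frac{1}{4} \cdot 441\right) \left(\frac{1}{-60} - 52\right) \frac{\sqrt{160269}}{320538} = \left(4 - \frac{21}{4} + \frac{441}{4}\right) \left(- \frac{1}{60} - 52\right) \frac{\sqrt{160269}}{320538} = 109 \left(- \frac{3121}{60}\right) \frac{\sqrt{160269}}{320538} = - \frac{340189 \frac{\sqrt{160269}}{320538}}{60} = - \frac{340189 \sqrt{160269}}{19232280}$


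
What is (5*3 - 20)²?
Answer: 25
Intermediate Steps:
(5*3 - 20)² = (15 - 20)² = (-5)² = 25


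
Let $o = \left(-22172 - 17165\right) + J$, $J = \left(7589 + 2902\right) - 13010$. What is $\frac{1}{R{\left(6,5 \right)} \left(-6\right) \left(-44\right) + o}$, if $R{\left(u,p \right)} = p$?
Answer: $- \frac{1}{40536} \approx -2.4669 \cdot 10^{-5}$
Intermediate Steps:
$J = -2519$ ($J = 10491 - 13010 = -2519$)
$o = -41856$ ($o = \left(-22172 - 17165\right) - 2519 = -39337 - 2519 = -41856$)
$\frac{1}{R{\left(6,5 \right)} \left(-6\right) \left(-44\right) + o} = \frac{1}{5 \left(-6\right) \left(-44\right) - 41856} = \frac{1}{\left(-30\right) \left(-44\right) - 41856} = \frac{1}{1320 - 41856} = \frac{1}{-40536} = - \frac{1}{40536}$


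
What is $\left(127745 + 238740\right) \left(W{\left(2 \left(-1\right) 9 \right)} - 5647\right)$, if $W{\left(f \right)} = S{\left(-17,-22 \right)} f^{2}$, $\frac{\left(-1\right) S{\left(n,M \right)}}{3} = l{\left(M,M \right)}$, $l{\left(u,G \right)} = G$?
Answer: $5767374445$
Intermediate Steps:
$S{\left(n,M \right)} = - 3 M$
$W{\left(f \right)} = 66 f^{2}$ ($W{\left(f \right)} = \left(-3\right) \left(-22\right) f^{2} = 66 f^{2}$)
$\left(127745 + 238740\right) \left(W{\left(2 \left(-1\right) 9 \right)} - 5647\right) = \left(127745 + 238740\right) \left(66 \left(2 \left(-1\right) 9\right)^{2} - 5647\right) = 366485 \left(66 \left(\left(-2\right) 9\right)^{2} - 5647\right) = 366485 \left(66 \left(-18\right)^{2} - 5647\right) = 366485 \left(66 \cdot 324 - 5647\right) = 366485 \left(21384 - 5647\right) = 366485 \cdot 15737 = 5767374445$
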